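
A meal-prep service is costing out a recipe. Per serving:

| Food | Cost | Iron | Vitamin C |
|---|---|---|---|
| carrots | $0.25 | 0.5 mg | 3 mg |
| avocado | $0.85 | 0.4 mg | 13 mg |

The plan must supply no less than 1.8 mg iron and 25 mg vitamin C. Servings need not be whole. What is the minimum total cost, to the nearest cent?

$1.77

This is a tiny linear program; its minimum lies at a vertex of the feasible set. List the vertices and price them.
carrots only: max(1.8/0.5, 25/3) = 8.333 servings → $2.08.
avocado only: max(1.8/0.4, 25/13) = 4.5 servings → $3.83.
carrots + avocado with both tight: 2.528 servings and 1.34 servings → $1.77.
So the least-cost plan costs $1.77.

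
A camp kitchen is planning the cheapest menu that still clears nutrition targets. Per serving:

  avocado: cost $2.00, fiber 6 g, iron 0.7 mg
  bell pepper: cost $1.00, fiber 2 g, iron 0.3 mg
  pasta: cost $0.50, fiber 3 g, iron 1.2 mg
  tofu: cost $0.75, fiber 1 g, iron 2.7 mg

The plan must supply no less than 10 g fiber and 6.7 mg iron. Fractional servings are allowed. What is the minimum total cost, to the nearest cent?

avocado only: max(10/6, 6.7/0.7) = 9.571 servings → $19.14.
bell pepper only: max(10/2, 6.7/0.3) = 22.33 servings → $22.33.
pasta only: max(10/3, 6.7/1.2) = 5.583 servings → $2.79.
tofu only: max(10/1, 6.7/2.7) = 10 servings → $7.50.
avocado + bell pepper with both targets exact would need a negative amount; discard.
avocado + pasta: the both-tight solution has a negative serving — not a feasible corner.
avocado + tofu with both tight: 1.31 servings and 2.142 servings → $4.23.
bell pepper + pasta with both targets exact would need a negative amount; discard.
bell pepper + tofu with both tight: 3.98 servings and 2.039 servings → $5.51.
pasta + tofu with both tight: 2.942 servings and 1.174 servings → $2.35.
The minimum over all feasible corners is $2.35.

$2.35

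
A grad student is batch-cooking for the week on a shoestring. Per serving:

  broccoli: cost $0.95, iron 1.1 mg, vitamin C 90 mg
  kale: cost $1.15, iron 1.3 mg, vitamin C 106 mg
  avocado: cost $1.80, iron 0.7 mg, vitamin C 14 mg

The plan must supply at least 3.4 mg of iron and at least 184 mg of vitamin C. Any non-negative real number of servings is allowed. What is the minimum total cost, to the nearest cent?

An LP optimum is at a vertex; with two nutrient constraints at most two foods are used. Check each candidate.
broccoli only: max(3.4/1.1, 184/90) = 3.091 servings → $2.94.
kale only: max(3.4/1.3, 184/106) = 2.615 servings → $3.01.
avocado only: max(3.4/0.7, 184/14) = 13.14 servings → $23.66.
broccoli + kale with both targets exact would need a negative amount; discard.
broccoli + avocado with both tight: 1.706 servings and 2.176 servings → $5.54.
kale + avocado with both tight: 1.45 servings and 2.164 servings → $5.56.
The minimum over all feasible corners is $2.94.

$2.94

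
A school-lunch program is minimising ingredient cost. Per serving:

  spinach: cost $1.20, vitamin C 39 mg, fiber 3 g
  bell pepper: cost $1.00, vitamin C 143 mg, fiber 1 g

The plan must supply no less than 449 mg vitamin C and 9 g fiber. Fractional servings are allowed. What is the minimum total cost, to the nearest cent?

$5.13

This is a tiny linear program; its minimum lies at a vertex of the feasible set. List the vertices and price them.
spinach only: max(449/39, 9/3) = 11.51 servings → $13.82.
bell pepper only: max(449/143, 9/1) = 9 servings → $9.00.
spinach + bell pepper with both tight: 2.149 servings and 2.554 servings → $5.13.
So the least-cost plan costs $5.13.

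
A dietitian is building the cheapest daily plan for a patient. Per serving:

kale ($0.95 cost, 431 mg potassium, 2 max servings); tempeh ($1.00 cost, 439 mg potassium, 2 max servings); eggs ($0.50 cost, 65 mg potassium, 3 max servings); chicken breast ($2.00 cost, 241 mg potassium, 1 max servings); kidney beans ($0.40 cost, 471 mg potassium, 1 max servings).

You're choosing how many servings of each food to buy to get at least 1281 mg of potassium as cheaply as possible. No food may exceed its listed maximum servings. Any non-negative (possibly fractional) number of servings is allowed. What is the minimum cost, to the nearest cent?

$2.19

Cost per mg of potassium: kidney beans $0.0008, kale $0.0022, tempeh $0.0023, eggs $0.0077, chicken breast $0.0083.
Take 1 serving of kidney beans: +471.0 mg potassium for $0.40 (total $0.40, still need 810.0 mg).
Take 1.879 servings of kale: +810.0 mg potassium for $1.79 (total $2.19, still need 0.0 mg).
Filling from the cheapest source first is optimal under one linear minimum: $2.19.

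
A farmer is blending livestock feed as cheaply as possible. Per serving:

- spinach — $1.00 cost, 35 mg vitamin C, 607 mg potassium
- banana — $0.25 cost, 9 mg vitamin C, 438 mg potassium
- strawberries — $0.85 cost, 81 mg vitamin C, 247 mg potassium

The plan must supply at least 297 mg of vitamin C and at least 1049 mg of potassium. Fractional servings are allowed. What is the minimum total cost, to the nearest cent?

A basic optimal solution has at most two foods positive. Try each food alone and each pair with both targets met exactly.
spinach only: max(297/35, 1049/607) = 8.486 servings → $8.49.
banana only: max(297/9, 1049/438) = 33 servings → $8.25.
strawberries only: max(297/81, 1049/247) = 4.247 servings → $3.61.
spinach + banana: intersection lies outside the first quadrant.
spinach + strawberries with both tight: 0.2865 servings and 3.543 servings → $3.30.
banana + strawberries with both tight: 0.3491 servings and 3.628 servings → $3.17.
Cheapest feasible corner: $3.17.

$3.17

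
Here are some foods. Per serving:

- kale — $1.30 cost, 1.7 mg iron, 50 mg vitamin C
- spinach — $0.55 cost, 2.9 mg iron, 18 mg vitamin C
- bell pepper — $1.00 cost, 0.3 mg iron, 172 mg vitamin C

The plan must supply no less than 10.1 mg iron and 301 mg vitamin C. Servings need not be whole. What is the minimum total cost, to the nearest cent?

$3.24

With two linear requirements the optimum uses one or two foods; enumerate the corners.
kale only: max(10.1/1.7, 301/50) = 6.02 servings → $7.83.
spinach only: max(10.1/2.9, 301/18) = 16.72 servings → $9.20.
bell pepper only: max(10.1/0.3, 301/172) = 33.67 servings → $33.67.
kale + spinach: the both-tight solution has a negative serving — not a feasible corner.
kale + bell pepper with both tight: 5.937 servings and 0.02415 servings → $7.74.
spinach + bell pepper with both tight: 3.338 servings and 1.401 servings → $3.24.
The minimum over all feasible corners is $3.24.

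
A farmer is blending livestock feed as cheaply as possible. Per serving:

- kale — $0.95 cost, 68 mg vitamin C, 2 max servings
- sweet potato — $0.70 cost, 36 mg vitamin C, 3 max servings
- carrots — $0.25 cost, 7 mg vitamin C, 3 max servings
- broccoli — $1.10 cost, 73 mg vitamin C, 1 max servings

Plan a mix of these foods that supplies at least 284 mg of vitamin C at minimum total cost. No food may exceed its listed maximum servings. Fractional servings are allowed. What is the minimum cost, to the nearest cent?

Cost per mg of vitamin C: kale $0.0140, broccoli $0.0151, sweet potato $0.0194, carrots $0.0357.
Take 2 servings of kale: +136.0 mg vitamin C for $1.90 (total $1.90, still need 148.0 mg).
Take 1 serving of broccoli: +73.0 mg vitamin C for $1.10 (total $3.00, still need 75.0 mg).
Take 2.083 servings of sweet potato: +75.0 mg vitamin C for $1.46 (total $4.46, still need 0.0 mg).
Filling from the cheapest source first is optimal under one linear minimum: $4.46.

$4.46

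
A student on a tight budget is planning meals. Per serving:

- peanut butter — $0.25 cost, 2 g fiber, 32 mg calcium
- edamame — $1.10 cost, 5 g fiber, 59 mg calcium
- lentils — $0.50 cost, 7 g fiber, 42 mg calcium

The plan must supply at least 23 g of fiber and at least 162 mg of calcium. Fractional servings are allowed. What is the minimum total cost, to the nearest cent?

$1.77

Compare the cost at each extreme point of the feasible region.
peanut butter only: max(23/2, 162/32) = 11.5 servings → $2.88.
edamame only: max(23/5, 162/59) = 4.6 servings → $5.06.
lentils only: max(23/7, 162/42) = 3.857 servings → $1.93.
peanut butter + edamame: intersection lies outside the first quadrant.
peanut butter + lentils with both tight: 1.2 servings and 2.943 servings → $1.77.
edamame + lentils with both tight: 0.8276 servings and 2.695 servings → $2.26.
The minimum over all feasible corners is $1.77.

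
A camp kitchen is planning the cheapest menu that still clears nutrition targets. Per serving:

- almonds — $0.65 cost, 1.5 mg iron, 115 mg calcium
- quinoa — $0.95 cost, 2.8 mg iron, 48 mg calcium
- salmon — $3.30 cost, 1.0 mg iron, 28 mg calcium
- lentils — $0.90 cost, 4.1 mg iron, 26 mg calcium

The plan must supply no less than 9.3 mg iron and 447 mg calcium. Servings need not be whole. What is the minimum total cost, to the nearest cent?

$3.22

Minimising a linear cost over {iron ≥ 9.3, calcium ≥ 447, servings ≥ 0} — the optimum is at a vertex, using one or two foods.
almonds only: max(9.3/1.5, 447/115) = 6.2 servings → $4.03.
quinoa only: max(9.3/2.8, 447/48) = 9.312 servings → $8.85.
salmon only: max(9.3/1.0, 447/28) = 15.96 servings → $52.68.
lentils only: max(9.3/4.1, 447/26) = 17.19 servings → $15.47.
almonds + quinoa with both tight: 3.221 servings and 1.596 servings → $3.61.
almonds + salmon with both tight: 2.556 servings and 5.466 servings → $19.70.
almonds + lentils with both tight: 3.678 servings and 0.9225 servings → $3.22.
quinoa + salmon: the both-tight solution has a negative serving — not a feasible corner.
quinoa + lentils: intersection lies outside the first quadrant.
salmon + lentils with both targets exact would need a negative amount; discard.
The minimum over all feasible corners is $3.22.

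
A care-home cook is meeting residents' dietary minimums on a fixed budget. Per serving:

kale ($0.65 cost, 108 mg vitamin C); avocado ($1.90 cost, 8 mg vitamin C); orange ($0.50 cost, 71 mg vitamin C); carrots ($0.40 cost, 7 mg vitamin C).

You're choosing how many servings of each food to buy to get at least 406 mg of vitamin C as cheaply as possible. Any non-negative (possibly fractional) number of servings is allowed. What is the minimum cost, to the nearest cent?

Cost per mg of vitamin C: kale $0.0060, orange $0.0070, carrots $0.0571, avocado $0.2375.
With no serving limits, use only kale: 406 mg / 108 mg = 3.759 servings × $0.65 = $2.44.

$2.44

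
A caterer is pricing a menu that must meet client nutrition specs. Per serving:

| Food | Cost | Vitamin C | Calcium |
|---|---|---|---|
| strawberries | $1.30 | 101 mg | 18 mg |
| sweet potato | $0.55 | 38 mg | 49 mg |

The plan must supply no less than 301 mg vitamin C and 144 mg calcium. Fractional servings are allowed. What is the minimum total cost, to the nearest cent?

$4.00

Compare the cost at each extreme point of the feasible region.
strawberries only: max(301/101, 144/18) = 8 servings → $10.40.
sweet potato only: max(301/38, 144/49) = 7.921 servings → $4.36.
strawberries + sweet potato with both tight: 2.175 servings and 2.14 servings → $4.00.
The minimum over all feasible corners is $4.00.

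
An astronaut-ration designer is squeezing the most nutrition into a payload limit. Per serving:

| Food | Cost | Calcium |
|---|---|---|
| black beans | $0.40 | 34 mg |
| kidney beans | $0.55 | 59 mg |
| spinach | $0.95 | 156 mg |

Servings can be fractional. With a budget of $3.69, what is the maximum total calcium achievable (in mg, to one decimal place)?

Calcium per dollar: spinach 164.2, kidney beans 107.3, black beans 85.
With no serving limits, spend the whole cost allowance on spinach: $3.69 / $0.95 × 156 mg = 605.9 mg.

605.9 mg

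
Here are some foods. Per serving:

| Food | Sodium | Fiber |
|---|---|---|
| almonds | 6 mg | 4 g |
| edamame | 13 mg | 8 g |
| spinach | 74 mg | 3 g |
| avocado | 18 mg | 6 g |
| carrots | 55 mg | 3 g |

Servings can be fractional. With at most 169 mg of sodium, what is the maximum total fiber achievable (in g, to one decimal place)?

Fiber per mg sodium: almonds 0.6667, edamame 0.6154, avocado 0.3333, carrots 0.05455, spinach 0.04054.
With no serving limits, spend the whole sodium allowance on almonds: 169 mg / 6 mg × 4 g = 112.7 g.

112.7 g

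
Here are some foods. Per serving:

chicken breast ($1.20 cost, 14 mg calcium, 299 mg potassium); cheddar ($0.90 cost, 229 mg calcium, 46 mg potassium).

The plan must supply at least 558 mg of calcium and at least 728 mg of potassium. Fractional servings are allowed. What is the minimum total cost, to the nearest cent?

$4.57

At the optimum either one food covers both requirements or two foods hit both targets exactly; no other combination can be cheaper.
chicken breast only: max(558/14, 728/299) = 39.86 servings → $47.83.
cheddar only: max(558/229, 728/46) = 15.83 servings → $14.24.
chicken breast + cheddar with both tight: 2.079 servings and 2.31 servings → $4.57.
Cheapest feasible corner: $4.57.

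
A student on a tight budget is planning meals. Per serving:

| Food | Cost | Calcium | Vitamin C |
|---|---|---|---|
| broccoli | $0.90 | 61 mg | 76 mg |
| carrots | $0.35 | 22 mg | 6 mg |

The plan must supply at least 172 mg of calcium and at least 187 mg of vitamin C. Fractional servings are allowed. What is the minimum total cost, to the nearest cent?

$2.54

Minimising a linear cost over {calcium ≥ 172, vitamin C ≥ 187, servings ≥ 0} — the optimum is at a vertex, using one or two foods.
broccoli only: max(172/61, 187/76) = 2.82 servings → $2.54.
carrots only: max(172/22, 187/6) = 31.17 servings → $10.91.
broccoli + carrots with both tight: 2.36 servings and 1.275 servings → $2.57.
The minimum over all feasible corners is $2.54.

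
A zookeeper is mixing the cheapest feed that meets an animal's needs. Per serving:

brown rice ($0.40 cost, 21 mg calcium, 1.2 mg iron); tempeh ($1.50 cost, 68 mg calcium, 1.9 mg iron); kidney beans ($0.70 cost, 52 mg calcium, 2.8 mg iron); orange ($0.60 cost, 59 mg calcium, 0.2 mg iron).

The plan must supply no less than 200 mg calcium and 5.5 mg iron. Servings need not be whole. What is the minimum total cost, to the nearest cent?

brown rice only: max(200/21, 5.5/1.2) = 9.524 servings → $3.81.
tempeh only: max(200/68, 5.5/1.9) = 2.941 servings → $4.41.
kidney beans only: max(200/52, 5.5/2.8) = 3.846 servings → $2.69.
orange only: max(200/59, 5.5/0.2) = 27.5 servings → $16.50.
brown rice + tempeh: intersection lies outside the first quadrant.
brown rice + kidney beans with both targets exact would need a negative amount; discard.
brown rice + orange with both tight: 4.272 servings and 1.869 servings → $2.83.
tempeh + kidney beans: the both-tight solution has a negative serving — not a feasible corner.
tempeh + orange with both tight: 2.888 servings and 0.06091 servings → $4.37.
kidney beans + orange with both tight: 1.838 servings and 1.77 servings → $2.35.
Cheapest feasible corner: $2.35.

$2.35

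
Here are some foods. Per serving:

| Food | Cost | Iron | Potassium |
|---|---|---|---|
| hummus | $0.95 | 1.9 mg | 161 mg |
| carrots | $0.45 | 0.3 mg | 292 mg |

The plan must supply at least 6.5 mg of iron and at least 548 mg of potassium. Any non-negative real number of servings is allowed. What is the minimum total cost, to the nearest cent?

$3.25

Two binding constraints pin down two serving amounts, so the optimal mix uses at most two foods. The candidates are each food alone (scaled to the tighter of iron/potassium) and each pair with both constraints tight.
hummus only: max(6.5/1.9, 548/161) = 3.421 servings → $3.25.
carrots only: max(6.5/0.3, 548/292) = 21.67 servings → $9.75.
hummus + carrots with both targets exact would need a negative amount; discard.
The minimum over all feasible corners is $3.25.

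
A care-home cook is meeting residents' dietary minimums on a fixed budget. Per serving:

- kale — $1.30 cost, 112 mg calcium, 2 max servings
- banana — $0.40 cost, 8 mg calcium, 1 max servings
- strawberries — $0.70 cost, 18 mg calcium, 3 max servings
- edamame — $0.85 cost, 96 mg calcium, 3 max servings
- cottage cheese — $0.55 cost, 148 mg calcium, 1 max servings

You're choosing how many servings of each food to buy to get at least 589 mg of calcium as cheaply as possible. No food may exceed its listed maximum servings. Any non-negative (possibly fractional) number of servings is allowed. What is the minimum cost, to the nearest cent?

Cost per mg of calcium: cottage cheese $0.0037, edamame $0.0089, kale $0.0116, strawberries $0.0389, banana $0.0500.
Take 1 serving of cottage cheese: +148.0 mg calcium for $0.55 (total $0.55, still need 441.0 mg).
Take 3 servings of edamame: +288.0 mg calcium for $2.55 (total $3.10, still need 153.0 mg).
Take 1.366 servings of kale: +153.0 mg calcium for $1.78 (total $4.88, still need 0.0 mg).
Greedy by cheapest-per-mg is optimal for a single linear constraint, so the minimum cost is $4.88.

$4.88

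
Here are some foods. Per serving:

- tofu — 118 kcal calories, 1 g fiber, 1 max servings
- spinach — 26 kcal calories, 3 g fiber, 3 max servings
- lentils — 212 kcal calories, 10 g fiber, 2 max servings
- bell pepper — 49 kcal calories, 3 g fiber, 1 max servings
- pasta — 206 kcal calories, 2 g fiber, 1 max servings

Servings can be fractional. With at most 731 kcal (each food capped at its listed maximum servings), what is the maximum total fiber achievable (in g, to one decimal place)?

Fiber per kcal: spinach 0.1154, bell pepper 0.06122, lentils 0.04717, pasta 0.009709, tofu 0.008475.
Take 3 servings of spinach: uses 78 kcal, +9.0 g fiber (running total 9.0 g).
Take 1 serving of bell pepper: uses 49 kcal, +3.0 g fiber (running total 12.0 g).
Take 2 servings of lentils: uses 424 kcal, +20.0 g fiber (running total 32.0 g).
Take 0.8738 servings of pasta: uses 180 kcal, +1.7 g fiber (running total 33.7 g).
Filling greedily by fiber-per-kcal is optimal for one linear limit, giving 33.7 g.

33.7 g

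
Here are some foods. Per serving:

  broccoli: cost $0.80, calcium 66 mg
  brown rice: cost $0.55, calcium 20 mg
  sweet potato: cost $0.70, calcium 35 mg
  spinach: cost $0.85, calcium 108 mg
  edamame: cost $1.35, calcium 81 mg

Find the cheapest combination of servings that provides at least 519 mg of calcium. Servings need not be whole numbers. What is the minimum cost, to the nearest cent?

Cost per mg of calcium: spinach $0.0079, broccoli $0.0121, edamame $0.0167, sweet potato $0.0200, brown rice $0.0275.
With no serving limits, use only spinach: 519 mg / 108 mg = 4.806 servings × $0.85 = $4.08.

$4.08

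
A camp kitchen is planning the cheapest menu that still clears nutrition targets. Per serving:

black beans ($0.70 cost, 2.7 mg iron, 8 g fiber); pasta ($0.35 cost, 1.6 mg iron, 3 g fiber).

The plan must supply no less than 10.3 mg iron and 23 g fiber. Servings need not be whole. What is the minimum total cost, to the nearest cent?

At the optimum either one food covers both requirements or two foods hit both targets exactly; no other combination can be cheaper.
black beans only: max(10.3/2.7, 23/8) = 3.815 servings → $2.67.
pasta only: max(10.3/1.6, 23/3) = 7.667 servings → $2.68.
black beans + pasta with both tight: 1.255 servings and 4.319 servings → $2.39.
So the least-cost plan costs $2.39.

$2.39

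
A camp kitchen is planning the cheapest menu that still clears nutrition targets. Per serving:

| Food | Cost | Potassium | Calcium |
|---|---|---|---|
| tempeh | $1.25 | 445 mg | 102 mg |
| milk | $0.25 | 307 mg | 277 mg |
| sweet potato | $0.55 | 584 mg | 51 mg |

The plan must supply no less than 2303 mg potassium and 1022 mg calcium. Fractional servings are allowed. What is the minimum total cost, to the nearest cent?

$1.88

The cheapest plan sits at a corner of the feasible region — with two constraints it uses at most two foods.
tempeh only: max(2303/445, 1022/102) = 10.02 servings → $12.52.
milk only: max(2303/307, 1022/277) = 7.502 servings → $1.88.
sweet potato only: max(2303/584, 1022/51) = 20.04 servings → $11.02.
tempeh + milk with both tight: 3.526 servings and 2.391 servings → $5.00.
tempeh + sweet potato with both targets exact would need a negative amount; discard.
milk + sweet potato with both tight: 3.281 servings and 2.219 servings → $2.04.
The minimum over all feasible corners is $1.88.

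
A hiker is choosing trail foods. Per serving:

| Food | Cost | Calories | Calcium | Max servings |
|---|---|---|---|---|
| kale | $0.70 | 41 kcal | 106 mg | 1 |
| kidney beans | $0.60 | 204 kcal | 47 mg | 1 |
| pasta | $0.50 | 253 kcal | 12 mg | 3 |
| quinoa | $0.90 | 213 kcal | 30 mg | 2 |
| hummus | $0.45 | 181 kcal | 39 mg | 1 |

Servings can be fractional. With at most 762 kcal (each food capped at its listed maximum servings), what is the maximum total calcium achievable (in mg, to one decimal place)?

239.3 mg

Calcium per kcal: kale 2.585, kidney beans 0.2304, hummus 0.2155, quinoa 0.1408, pasta 0.04743.
Take 1 serving of kale: uses 41 kcal, +106.0 mg calcium (running total 106.0 mg).
Take 1 serving of kidney beans: uses 204 kcal, +47.0 mg calcium (running total 153.0 mg).
Take 1 serving of hummus: uses 181 kcal, +39.0 mg calcium (running total 192.0 mg).
Take 1.577 servings of quinoa: uses 336 kcal, +47.3 mg calcium (running total 239.3 mg).
Greedy by best ratio exhausts the calories allowance optimally: 239.3 mg.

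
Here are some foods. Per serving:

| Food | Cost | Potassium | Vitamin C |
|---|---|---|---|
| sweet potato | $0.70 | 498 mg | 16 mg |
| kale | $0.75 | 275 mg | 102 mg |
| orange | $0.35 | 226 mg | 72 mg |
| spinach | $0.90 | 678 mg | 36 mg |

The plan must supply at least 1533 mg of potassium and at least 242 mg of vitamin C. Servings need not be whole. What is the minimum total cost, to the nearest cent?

$2.17

At the optimum either one food covers both requirements or two foods hit both targets exactly; no other combination can be cheaper.
sweet potato only: max(1533/498, 242/16) = 15.12 servings → $10.59.
kale only: max(1533/275, 242/102) = 5.575 servings → $4.18.
orange only: max(1533/226, 242/72) = 6.783 servings → $2.37.
spinach only: max(1533/678, 242/36) = 6.722 servings → $6.05.
sweet potato + kale with both tight: 1.936 servings and 2.069 servings → $2.91.
sweet potato + orange with both tight: 1.727 servings and 2.977 servings → $2.25.
sweet potato + spinach with both targets exact would need a negative amount; discard.
kale + orange with both targets exact would need a negative amount; discard.
kale + spinach with both tight: 1.838 servings and 1.516 servings → $2.74.
orange + spinach with both tight: 2.677 servings and 1.369 servings → $2.17.
Cheapest feasible corner: $2.17.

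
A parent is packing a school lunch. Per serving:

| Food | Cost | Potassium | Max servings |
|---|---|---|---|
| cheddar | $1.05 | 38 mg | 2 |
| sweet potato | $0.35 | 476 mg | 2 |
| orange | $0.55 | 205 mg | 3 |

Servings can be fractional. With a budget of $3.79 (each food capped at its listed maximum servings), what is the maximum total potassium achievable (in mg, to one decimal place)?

1619.1 mg

Potassium per dollar: sweet potato 1360, orange 372.7, cheddar 36.19.
Take 2 servings of sweet potato: spends $0.70, +952.0 mg potassium (running total 952.0 mg).
Take 3 servings of orange: spends $1.65, +615.0 mg potassium (running total 1567.0 mg).
Take 1.371 servings of cheddar: spends $1.44, +52.1 mg potassium (running total 1619.1 mg).
Greedy by best ratio exhausts the cost allowance optimally: 1619.1 mg.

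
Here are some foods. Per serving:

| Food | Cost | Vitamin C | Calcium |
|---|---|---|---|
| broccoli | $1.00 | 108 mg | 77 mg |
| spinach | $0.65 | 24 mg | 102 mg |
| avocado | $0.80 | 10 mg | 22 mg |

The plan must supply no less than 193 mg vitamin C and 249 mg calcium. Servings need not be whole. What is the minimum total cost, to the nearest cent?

broccoli only: max(193/108, 249/77) = 3.234 servings → $3.23.
spinach only: max(193/24, 249/102) = 8.042 servings → $5.23.
avocado only: max(193/10, 249/22) = 19.3 servings → $15.44.
broccoli + spinach with both tight: 1.495 servings and 1.312 servings → $2.35.
broccoli + avocado with both tight: 1.093 servings and 7.491 servings → $7.09.
spinach + avocado: the both-tight solution has a negative serving — not a feasible corner.
Cheapest feasible corner: $2.35.

$2.35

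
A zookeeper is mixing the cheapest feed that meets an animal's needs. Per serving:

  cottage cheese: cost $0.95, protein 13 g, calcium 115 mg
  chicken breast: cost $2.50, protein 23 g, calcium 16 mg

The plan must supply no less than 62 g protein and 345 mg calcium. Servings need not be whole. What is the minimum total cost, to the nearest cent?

$4.53

Check every corner: each single food scaled to meet both minima, and each pair solved so both constraints bind.
cottage cheese only: max(62/13, 345/115) = 4.769 servings → $4.53.
chicken breast only: max(62/23, 345/16) = 21.56 servings → $53.91.
cottage cheese + chicken breast with both tight: 2.849 servings and 1.085 servings → $5.42.
So the least-cost plan costs $4.53.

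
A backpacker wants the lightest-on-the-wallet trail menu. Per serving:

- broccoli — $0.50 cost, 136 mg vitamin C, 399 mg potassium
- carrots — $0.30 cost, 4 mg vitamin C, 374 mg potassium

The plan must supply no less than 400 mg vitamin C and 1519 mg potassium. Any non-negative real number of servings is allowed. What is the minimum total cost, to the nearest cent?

For a min-cost LP with two ≥-constraints, a basic feasible solution has at most two positive variables.
broccoli only: max(400/136, 1519/399) = 3.807 servings → $1.90.
carrots only: max(400/4, 1519/374) = 100 servings → $30.00.
broccoli + carrots with both tight: 2.913 servings and 0.9536 servings → $1.74.
Cheapest feasible corner: $1.74.

$1.74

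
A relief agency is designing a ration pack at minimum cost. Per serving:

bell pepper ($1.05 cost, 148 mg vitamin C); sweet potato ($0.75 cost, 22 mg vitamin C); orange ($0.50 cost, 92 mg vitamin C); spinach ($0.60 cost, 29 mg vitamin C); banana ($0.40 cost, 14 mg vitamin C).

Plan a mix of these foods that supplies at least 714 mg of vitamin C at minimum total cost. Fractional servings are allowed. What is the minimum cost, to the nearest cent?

Cost per mg of vitamin C: orange $0.0054, bell pepper $0.0071, spinach $0.0207, banana $0.0286, sweet potato $0.0341.
With no serving limits, use only orange: 714 mg / 92 mg = 7.761 servings × $0.50 = $3.88.

$3.88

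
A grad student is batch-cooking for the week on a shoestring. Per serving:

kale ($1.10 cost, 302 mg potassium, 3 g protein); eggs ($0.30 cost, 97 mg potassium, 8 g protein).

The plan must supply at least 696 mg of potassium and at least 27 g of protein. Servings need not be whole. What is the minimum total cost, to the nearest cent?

Check every corner: each single food scaled to meet both minima, and each pair solved so both constraints bind.
kale only: max(696/302, 27/3) = 9 servings → $9.90.
eggs only: max(696/97, 27/8) = 7.175 servings → $2.15.
kale + eggs with both tight: 1.388 servings and 2.855 servings → $2.38.
The minimum over all feasible corners is $2.15.

$2.15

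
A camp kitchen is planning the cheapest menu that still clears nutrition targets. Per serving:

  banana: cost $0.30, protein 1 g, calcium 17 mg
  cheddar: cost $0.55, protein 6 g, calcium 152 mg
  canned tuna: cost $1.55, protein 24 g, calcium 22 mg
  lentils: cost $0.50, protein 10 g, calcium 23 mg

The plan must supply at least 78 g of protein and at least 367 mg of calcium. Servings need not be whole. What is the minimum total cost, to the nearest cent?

With two linear requirements the optimum uses one or two foods; enumerate the corners.
banana only: max(78/1, 367/17) = 78 servings → $23.40.
cheddar only: max(78/6, 367/152) = 13 servings → $7.15.
canned tuna only: max(78/24, 367/22) = 16.68 servings → $25.86.
lentils only: max(78/10, 367/23) = 15.96 servings → $7.98.
banana + cheddar with both targets exact would need a negative amount; discard.
banana + canned tuna with both tight: 18.37 servings and 2.484 servings → $9.36.
banana + lentils with both tight: 12.76 servings and 6.524 servings → $7.09.
cheddar + canned tuna with both tight: 2.017 servings and 2.746 servings → $5.37.
cheddar + lentils with both tight: 1.357 servings and 6.986 servings → $4.24.
canned tuna + lentils with both targets exact would need a negative amount; discard.
Cheapest feasible corner: $4.24.

$4.24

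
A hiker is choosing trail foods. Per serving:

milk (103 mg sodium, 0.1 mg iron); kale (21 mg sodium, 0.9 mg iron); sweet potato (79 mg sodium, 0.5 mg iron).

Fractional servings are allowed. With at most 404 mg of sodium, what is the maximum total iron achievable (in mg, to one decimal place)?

Iron per mg sodium: kale 0.04286, sweet potato 0.006329, milk 0.0009709.
With no serving limits, spend the whole sodium allowance on kale: 404 mg / 21 mg × 0.9 mg = 17.3 mg.

17.3 mg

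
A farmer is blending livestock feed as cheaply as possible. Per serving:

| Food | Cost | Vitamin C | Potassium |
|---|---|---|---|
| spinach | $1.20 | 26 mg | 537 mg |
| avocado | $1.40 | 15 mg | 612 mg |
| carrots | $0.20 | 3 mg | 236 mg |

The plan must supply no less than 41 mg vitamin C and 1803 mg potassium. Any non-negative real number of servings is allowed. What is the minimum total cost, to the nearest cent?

$2.23

The cheapest plan sits at a corner of the feasible region — with two constraints it uses at most two foods.
spinach only: max(41/26, 1803/537) = 3.358 servings → $4.03.
avocado only: max(41/15, 1803/612) = 2.946 servings → $4.12.
carrots only: max(41/3, 1803/236) = 13.67 servings → $2.73.
spinach + avocado: the both-tight solution has a negative serving — not a feasible corner.
spinach + carrots with both tight: 0.943 servings and 5.494 servings → $2.23.
avocado + carrots with both tight: 2.504 servings and 1.146 servings → $3.73.
Cheapest feasible corner: $2.23.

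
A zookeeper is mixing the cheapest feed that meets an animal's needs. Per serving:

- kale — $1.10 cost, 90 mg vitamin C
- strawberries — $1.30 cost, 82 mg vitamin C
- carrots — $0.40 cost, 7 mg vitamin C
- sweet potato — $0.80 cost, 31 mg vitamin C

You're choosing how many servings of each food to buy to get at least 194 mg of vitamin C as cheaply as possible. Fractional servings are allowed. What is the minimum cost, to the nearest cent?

$2.37

Cost per mg of vitamin C: kale $0.0122, strawberries $0.0159, sweet potato $0.0258, carrots $0.0571.
With no serving limits, use only kale: 194 mg / 90 mg = 2.156 servings × $1.10 = $2.37.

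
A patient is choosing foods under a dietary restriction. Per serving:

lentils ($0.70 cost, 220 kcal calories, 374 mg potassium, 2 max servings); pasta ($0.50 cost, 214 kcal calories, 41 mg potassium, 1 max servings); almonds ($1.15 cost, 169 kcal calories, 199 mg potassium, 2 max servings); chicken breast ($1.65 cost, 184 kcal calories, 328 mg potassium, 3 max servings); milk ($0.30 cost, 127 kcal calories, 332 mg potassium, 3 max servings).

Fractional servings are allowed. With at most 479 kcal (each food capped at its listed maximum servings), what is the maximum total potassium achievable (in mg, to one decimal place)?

Potassium per kcal: milk 2.614, chicken breast 1.783, lentils 1.7, almonds 1.178, pasta 0.1916.
Take 3 servings of milk: uses 381 kcal, +996.0 mg potassium (running total 996.0 mg).
Take 0.5326 servings of chicken breast: uses 98 kcal, +174.7 mg potassium (running total 1170.7 mg).
Filling greedily by potassium-per-kcal is optimal for one linear limit, giving 1170.7 mg.

1170.7 mg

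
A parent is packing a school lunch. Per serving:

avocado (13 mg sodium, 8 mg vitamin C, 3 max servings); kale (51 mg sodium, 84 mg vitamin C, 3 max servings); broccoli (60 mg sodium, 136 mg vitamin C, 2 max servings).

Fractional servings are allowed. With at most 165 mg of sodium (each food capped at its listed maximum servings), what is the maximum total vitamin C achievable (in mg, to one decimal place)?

346.1 mg

Vitamin C per mg sodium: broccoli 2.267, kale 1.647, avocado 0.6154.
Take 2 servings of broccoli: uses 120 mg sodium, +272.0 mg vitamin C (running total 272.0 mg).
Take 0.8824 servings of kale: uses 45 mg sodium, +74.1 mg vitamin C (running total 346.1 mg).
Greedy by best ratio exhausts the sodium allowance optimally: 346.1 mg.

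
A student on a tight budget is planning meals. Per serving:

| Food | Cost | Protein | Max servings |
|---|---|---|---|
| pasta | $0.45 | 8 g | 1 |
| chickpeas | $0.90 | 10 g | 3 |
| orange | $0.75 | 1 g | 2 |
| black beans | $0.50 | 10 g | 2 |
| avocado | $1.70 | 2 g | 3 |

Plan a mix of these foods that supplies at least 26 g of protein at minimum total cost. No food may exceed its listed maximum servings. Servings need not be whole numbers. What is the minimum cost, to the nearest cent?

Cost per g of protein: black beans $0.0500, pasta $0.0563, chickpeas $0.0900, orange $0.7500, avocado $0.8500.
Take 2 servings of black beans: +20.0 g protein for $1.00 (total $1.00, still need 6.0 g).
Take 0.75 servings of pasta: +6.0 g protein for $0.34 (total $1.34, still need 0.0 g).
Greedy by cheapest-per-g is optimal for a single linear constraint, so the minimum cost is $1.34.

$1.34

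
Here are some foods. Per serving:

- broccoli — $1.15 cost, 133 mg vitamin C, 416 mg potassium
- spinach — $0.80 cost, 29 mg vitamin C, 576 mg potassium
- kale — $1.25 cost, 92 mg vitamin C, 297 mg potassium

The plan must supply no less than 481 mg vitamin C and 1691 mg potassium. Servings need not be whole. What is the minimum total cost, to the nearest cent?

$4.37

Minimising a linear cost over {vitamin C ≥ 481, potassium ≥ 1691, servings ≥ 0} — the optimum is at a vertex, using one or two foods.
broccoli only: max(481/133, 1691/416) = 4.065 servings → $4.67.
spinach only: max(481/29, 1691/576) = 16.59 servings → $13.27.
kale only: max(481/92, 1691/297) = 5.694 servings → $7.12.
broccoli + spinach with both tight: 3.533 servings and 0.3843 servings → $4.37.
broccoli + kale with both targets exact would need a negative amount; discard.
spinach + kale with both tight: 0.2865 servings and 5.138 servings → $6.65.
The minimum over all feasible corners is $4.37.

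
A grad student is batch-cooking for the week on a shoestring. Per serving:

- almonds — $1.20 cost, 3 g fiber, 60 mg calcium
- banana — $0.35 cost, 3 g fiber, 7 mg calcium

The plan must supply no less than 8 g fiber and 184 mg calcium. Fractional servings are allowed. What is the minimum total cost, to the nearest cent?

This is a tiny linear program; its minimum lies at a vertex of the feasible set. List the vertices and price them.
almonds only: max(8/3, 184/60) = 3.067 servings → $3.68.
banana only: max(8/3, 184/7) = 26.29 servings → $9.20.
almonds + banana with both targets exact would need a negative amount; discard.
Cheapest feasible corner: $3.68.

$3.68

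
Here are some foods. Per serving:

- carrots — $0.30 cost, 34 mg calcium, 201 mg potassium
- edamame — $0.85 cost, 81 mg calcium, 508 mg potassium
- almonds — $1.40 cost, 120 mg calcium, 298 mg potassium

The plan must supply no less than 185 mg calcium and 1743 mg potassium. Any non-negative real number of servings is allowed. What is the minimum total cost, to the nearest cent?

For a min-cost LP with two ≥-constraints, a basic feasible solution has at most two positive variables.
carrots only: max(185/34, 1743/201) = 8.672 servings → $2.60.
edamame only: max(185/81, 1743/508) = 3.431 servings → $2.92.
almonds only: max(185/120, 1743/298) = 5.849 servings → $8.19.
carrots + edamame: the both-tight solution has a negative serving — not a feasible corner.
carrots + almonds with both targets exact would need a negative amount; discard.
edamame + almonds with both targets exact would need a negative amount; discard.
Cheapest feasible corner: $2.60.

$2.60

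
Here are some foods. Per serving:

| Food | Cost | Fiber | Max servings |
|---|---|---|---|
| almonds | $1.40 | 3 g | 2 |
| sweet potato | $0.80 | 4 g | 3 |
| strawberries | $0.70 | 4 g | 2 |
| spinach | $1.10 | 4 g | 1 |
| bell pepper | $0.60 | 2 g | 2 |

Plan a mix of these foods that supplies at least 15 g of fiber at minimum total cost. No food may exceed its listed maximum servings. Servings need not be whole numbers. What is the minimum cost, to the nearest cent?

$2.80

Cost per g of fiber: strawberries $0.1750, sweet potato $0.2000, spinach $0.2750, bell pepper $0.3000, almonds $0.4667.
Take 2 servings of strawberries: +8.0 g fiber for $1.40 (total $1.40, still need 7.0 g).
Take 1.75 servings of sweet potato: +7.0 g fiber for $1.40 (total $2.80, still need 0.0 g).
Greedy by cheapest-per-g is optimal for a single linear constraint, so the minimum cost is $2.80.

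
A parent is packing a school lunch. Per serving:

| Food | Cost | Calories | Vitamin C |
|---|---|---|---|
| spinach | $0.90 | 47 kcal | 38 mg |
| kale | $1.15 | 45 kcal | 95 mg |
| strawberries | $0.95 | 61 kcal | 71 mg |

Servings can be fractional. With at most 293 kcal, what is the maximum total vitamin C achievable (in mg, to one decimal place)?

618.6 mg

Vitamin C per kcal: kale 2.111, strawberries 1.164, spinach 0.8085.
With no serving limits, spend the whole calories allowance on kale: 293 kcal / 45 kcal × 95 mg = 618.6 mg.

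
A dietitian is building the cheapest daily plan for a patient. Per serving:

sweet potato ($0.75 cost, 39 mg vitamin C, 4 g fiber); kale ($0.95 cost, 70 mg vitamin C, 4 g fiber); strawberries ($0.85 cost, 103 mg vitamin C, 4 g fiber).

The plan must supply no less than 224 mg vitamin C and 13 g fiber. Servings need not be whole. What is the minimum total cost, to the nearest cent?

sweet potato only: max(224/39, 13/4) = 5.744 servings → $4.31.
kale only: max(224/70, 13/4) = 3.25 servings → $3.09.
strawberries only: max(224/103, 13/4) = 3.25 servings → $2.76.
sweet potato + kale with both tight: 0.1129 servings and 3.137 servings → $3.06.
sweet potato + strawberries with both tight: 1.73 servings and 1.52 servings → $2.59.
kale + strawberries with both targets exact would need a negative amount; discard.
Cheapest feasible corner: $2.59.

$2.59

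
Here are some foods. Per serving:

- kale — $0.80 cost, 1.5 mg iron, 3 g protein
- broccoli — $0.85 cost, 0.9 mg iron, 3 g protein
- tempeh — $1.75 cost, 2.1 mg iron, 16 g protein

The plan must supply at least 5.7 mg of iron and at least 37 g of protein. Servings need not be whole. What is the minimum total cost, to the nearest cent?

$4.41

kale only: max(5.7/1.5, 37/3) = 12.33 servings → $9.87.
broccoli only: max(5.7/0.9, 37/3) = 12.33 servings → $10.48.
tempeh only: max(5.7/2.1, 37/16) = 2.714 servings → $4.75.
kale + broccoli with both targets exact would need a negative amount; discard.
kale + tempeh with both tight: 0.7627 servings and 2.169 servings → $4.41.
broccoli + tempeh with both tight: 1.667 servings and 2 servings → $4.92.
The minimum over all feasible corners is $4.41.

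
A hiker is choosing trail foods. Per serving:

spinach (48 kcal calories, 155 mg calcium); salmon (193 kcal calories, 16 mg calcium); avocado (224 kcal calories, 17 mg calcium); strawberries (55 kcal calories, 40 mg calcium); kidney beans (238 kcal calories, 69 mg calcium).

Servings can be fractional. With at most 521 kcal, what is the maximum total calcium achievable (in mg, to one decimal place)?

Calcium per kcal: spinach 3.229, strawberries 0.7273, kidney beans 0.2899, salmon 0.0829, avocado 0.07589.
With no serving limits, spend the whole calories allowance on spinach: 521 kcal / 48 kcal × 155 mg = 1682.4 mg.

1682.4 mg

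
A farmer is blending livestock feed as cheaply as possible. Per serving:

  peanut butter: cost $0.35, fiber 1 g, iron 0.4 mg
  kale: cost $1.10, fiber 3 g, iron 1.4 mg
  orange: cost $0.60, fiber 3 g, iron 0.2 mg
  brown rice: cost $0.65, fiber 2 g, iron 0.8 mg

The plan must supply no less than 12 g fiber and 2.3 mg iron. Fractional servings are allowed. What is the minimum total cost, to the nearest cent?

$2.96

At the optimum either one food covers both requirements or two foods hit both targets exactly; no other combination can be cheaper.
peanut butter only: max(12/1, 2.3/0.4) = 12 servings → $4.20.
kale only: max(12/3, 2.3/1.4) = 4 servings → $4.40.
orange only: max(12/3, 2.3/0.2) = 11.5 servings → $6.90.
brown rice only: max(12/2, 2.3/0.8) = 6 servings → $3.90.
peanut butter + kale: intersection lies outside the first quadrant.
peanut butter + orange with both tight: 4.5 servings and 2.5 servings → $3.08.
peanut butter + brown rice (both tight): parallel constraints — no distinct corner.
kale + orange with both tight: 1.25 servings and 2.75 servings → $3.02.
kale + brown rice: intersection lies outside the first quadrant.
orange + brown rice with both tight: 2.5 servings and 2.25 servings → $2.96.
The minimum over all feasible corners is $2.96.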